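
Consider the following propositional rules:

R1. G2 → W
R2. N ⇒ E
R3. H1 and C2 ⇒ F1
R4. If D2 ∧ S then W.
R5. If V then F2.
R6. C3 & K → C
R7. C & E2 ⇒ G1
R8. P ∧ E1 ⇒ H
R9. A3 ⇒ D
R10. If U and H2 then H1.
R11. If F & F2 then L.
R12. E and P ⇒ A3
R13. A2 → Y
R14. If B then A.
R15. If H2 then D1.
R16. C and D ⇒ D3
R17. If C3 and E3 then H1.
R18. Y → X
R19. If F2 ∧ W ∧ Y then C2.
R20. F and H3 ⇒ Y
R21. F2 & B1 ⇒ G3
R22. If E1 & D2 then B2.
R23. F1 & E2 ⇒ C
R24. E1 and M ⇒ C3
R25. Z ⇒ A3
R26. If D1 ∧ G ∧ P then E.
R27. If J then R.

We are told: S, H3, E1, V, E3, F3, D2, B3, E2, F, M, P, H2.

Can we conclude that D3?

No

Forward chaining from the given facts derives: W, F2, H, L, D1, Y, B2, C3, H1, X, C2, F1, C, G1.
The only rule concluding D3 is R16, which needs D; that is never established.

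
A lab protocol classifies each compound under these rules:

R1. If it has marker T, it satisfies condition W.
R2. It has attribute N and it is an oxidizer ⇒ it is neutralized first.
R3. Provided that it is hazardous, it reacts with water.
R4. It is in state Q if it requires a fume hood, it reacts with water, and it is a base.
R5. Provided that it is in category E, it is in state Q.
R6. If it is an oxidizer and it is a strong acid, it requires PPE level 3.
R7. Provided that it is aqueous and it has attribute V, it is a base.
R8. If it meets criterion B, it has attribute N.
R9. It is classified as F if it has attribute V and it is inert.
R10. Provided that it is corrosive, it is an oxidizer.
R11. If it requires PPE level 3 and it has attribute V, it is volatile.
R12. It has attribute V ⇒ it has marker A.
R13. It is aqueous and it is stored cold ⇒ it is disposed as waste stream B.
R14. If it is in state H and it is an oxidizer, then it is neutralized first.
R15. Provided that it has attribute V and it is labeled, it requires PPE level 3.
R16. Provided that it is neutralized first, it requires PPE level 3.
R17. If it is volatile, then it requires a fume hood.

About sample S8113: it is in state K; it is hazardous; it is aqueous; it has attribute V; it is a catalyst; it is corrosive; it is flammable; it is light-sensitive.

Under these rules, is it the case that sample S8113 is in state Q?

No

Forward chaining from the given facts derives: reacts with water, is a base, is an oxidizer, has marker A.
Rules concluding "it is in state Q": R4 needs "it requires a fume hood"; R5 needs "it is in category E" — none of these are established.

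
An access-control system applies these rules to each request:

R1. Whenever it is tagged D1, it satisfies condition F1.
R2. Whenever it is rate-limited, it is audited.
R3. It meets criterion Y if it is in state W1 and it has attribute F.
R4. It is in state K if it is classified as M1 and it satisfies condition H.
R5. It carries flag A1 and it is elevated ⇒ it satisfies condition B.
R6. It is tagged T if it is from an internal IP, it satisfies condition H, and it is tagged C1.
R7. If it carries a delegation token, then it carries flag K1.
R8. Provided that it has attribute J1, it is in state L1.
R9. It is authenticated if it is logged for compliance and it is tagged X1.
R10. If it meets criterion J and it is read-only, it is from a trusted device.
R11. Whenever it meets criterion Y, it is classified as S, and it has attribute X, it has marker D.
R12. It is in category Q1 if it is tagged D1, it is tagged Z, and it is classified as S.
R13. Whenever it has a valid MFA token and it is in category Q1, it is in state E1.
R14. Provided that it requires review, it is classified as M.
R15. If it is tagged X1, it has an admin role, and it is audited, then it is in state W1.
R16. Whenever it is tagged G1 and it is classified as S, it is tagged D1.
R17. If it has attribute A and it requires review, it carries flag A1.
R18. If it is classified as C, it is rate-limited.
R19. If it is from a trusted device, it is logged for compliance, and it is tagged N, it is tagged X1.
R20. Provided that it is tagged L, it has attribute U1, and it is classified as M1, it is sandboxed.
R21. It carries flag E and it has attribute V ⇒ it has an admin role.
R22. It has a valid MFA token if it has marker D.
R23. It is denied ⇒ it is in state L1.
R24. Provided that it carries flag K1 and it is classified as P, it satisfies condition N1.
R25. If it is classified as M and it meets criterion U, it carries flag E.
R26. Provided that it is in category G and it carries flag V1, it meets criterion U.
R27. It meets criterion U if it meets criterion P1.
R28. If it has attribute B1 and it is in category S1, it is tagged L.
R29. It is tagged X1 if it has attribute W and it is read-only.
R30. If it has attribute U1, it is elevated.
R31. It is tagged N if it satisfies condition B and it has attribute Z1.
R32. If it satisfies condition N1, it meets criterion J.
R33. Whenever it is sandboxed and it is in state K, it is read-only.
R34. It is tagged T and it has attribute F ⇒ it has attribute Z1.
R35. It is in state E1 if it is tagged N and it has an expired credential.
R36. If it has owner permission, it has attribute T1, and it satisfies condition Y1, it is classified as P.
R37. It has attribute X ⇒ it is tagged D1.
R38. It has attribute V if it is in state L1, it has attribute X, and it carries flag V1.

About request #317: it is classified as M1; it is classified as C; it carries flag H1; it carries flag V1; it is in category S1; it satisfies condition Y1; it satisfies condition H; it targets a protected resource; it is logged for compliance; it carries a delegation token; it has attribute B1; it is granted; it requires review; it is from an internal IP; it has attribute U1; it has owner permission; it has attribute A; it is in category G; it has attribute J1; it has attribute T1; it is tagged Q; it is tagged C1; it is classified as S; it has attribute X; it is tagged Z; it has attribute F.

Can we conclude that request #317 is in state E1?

By R4 (it is classified as M1, it satisfies condition H): it is in state K.
By R6 (it is from an internal IP, it satisfies condition H, it is tagged C1): it is tagged T.
By R7 (it carries a delegation token): it carries flag K1.
By R8 (it has attribute J1): it is in state L1.
By R14 (it requires review): it is classified as M.
By R17 (it has attribute A, it requires review): it carries flag A1.
By R18 (it is classified as C): it is rate-limited.
By R26 (it is in category G, it carries flag V1): it meets criterion U.
By R28 (it has attribute B1, it is in category S1): it is tagged L.
By R30 (it has attribute U1): it is elevated.
By R34 (it is tagged T, it has attribute F): it has attribute Z1.
By R36 (it has owner permission, it has attribute T1, it satisfies condition Y1): it is classified as P.
By R37 (it has attribute X): it is tagged D1.
By R38 (it is in state L1, it has attribute X, it carries flag V1): it has attribute V.
By R2 (it is rate-limited): it is audited.
By R5 (it carries flag A1, it is elevated): it satisfies condition B.
By R12 (it is tagged D1, it is tagged Z, it is classified as S): it is in category Q1.
By R20 (it is tagged L, it has attribute U1, it is classified as M1): it is sandboxed.
By R24 (it carries flag K1, it is classified as P): it satisfies condition N1.
By R25 (it is classified as M, it meets criterion U): it carries flag E.
By R31 (it satisfies condition B, it has attribute Z1): it is tagged N.
By R32 (it satisfies condition N1): it meets criterion J.
By R33 (it is sandboxed, it is in state K): it is read-only.
By R10 (it meets criterion J, it is read-only): it is from a trusted device.
By R19 (it is from a trusted device, it is logged for compliance, it is tagged N): it is tagged X1.
By R21 (it carries flag E, it has attribute V): it has an admin role.
By R15 (it is tagged X1, it has an admin role, it is audited): it is in state W1.
By R3 (it is in state W1, it has attribute F): it meets criterion Y.
By R11 (it meets criterion Y, it is classified as S, it has attribute X): it has marker D.
By R22 (it has marker D): it has a valid MFA token.
By R13 (it has a valid MFA token, it is in category Q1): it is in state E1.

Yes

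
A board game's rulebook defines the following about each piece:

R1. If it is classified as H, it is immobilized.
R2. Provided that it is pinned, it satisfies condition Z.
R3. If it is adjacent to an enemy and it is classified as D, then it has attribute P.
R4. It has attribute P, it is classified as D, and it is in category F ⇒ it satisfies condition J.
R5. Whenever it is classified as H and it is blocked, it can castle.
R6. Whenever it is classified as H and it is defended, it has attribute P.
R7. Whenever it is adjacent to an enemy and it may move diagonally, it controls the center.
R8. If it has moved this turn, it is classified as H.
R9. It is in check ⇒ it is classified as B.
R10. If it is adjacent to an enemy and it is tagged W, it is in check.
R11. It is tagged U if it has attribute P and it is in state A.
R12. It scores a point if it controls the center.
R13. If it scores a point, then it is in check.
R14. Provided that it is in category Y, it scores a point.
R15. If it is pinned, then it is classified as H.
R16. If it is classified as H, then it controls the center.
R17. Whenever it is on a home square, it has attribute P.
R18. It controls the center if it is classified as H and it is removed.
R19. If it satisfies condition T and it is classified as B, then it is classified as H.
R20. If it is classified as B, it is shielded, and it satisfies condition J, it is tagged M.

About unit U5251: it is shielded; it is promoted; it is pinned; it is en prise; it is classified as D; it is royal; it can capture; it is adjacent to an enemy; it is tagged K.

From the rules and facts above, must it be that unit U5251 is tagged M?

Forward chaining from the given facts derives: satisfies condition Z, has attribute P, is classified as H, controls the center, is immobilized, scores a point, is in check, is classified as B.
The only rule concluding "it is tagged M" is R20, which needs "it satisfies condition J"; that is never established.

No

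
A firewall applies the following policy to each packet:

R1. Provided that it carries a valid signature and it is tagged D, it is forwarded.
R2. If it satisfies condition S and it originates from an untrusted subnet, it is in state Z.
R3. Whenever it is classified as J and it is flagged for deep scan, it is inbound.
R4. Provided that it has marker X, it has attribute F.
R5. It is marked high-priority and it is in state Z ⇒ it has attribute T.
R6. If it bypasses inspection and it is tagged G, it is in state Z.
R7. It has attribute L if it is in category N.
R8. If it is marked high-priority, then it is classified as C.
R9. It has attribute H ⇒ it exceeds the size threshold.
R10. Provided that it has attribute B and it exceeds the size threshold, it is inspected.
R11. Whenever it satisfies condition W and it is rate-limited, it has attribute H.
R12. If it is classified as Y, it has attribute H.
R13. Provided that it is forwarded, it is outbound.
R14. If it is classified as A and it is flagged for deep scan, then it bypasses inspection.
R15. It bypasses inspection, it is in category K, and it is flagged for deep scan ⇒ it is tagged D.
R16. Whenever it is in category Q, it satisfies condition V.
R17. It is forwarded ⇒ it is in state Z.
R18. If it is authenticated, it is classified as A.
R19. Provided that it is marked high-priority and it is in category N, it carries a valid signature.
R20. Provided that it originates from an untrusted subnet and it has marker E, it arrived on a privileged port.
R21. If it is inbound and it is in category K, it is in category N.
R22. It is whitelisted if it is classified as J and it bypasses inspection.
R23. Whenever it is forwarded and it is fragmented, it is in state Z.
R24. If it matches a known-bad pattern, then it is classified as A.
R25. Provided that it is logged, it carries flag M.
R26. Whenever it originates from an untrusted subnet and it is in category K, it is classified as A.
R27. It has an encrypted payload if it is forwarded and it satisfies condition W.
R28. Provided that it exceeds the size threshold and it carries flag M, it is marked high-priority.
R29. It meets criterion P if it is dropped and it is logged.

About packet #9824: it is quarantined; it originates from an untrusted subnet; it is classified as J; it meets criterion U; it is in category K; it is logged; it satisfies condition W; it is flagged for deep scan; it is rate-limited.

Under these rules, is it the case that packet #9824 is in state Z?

Yes

By R3 (it is classified as J, it is flagged for deep scan): it is inbound.
By R11 (it satisfies condition W, it is rate-limited): it has attribute H.
By R21 (it is inbound, it is in category K): it is in category N.
By R25 (it is logged): it carries flag M.
By R26 (it originates from an untrusted subnet, it is in category K): it is classified as A.
By R9 (it has attribute H): it exceeds the size threshold.
By R14 (it is classified as A, it is flagged for deep scan): it bypasses inspection.
By R15 (it bypasses inspection, it is in category K, it is flagged for deep scan): it is tagged D.
By R28 (it exceeds the size threshold, it carries flag M): it is marked high-priority.
By R19 (it is marked high-priority, it is in category N): it carries a valid signature.
By R1 (it carries a valid signature, it is tagged D): it is forwarded.
By R17 (it is forwarded): it is in state Z.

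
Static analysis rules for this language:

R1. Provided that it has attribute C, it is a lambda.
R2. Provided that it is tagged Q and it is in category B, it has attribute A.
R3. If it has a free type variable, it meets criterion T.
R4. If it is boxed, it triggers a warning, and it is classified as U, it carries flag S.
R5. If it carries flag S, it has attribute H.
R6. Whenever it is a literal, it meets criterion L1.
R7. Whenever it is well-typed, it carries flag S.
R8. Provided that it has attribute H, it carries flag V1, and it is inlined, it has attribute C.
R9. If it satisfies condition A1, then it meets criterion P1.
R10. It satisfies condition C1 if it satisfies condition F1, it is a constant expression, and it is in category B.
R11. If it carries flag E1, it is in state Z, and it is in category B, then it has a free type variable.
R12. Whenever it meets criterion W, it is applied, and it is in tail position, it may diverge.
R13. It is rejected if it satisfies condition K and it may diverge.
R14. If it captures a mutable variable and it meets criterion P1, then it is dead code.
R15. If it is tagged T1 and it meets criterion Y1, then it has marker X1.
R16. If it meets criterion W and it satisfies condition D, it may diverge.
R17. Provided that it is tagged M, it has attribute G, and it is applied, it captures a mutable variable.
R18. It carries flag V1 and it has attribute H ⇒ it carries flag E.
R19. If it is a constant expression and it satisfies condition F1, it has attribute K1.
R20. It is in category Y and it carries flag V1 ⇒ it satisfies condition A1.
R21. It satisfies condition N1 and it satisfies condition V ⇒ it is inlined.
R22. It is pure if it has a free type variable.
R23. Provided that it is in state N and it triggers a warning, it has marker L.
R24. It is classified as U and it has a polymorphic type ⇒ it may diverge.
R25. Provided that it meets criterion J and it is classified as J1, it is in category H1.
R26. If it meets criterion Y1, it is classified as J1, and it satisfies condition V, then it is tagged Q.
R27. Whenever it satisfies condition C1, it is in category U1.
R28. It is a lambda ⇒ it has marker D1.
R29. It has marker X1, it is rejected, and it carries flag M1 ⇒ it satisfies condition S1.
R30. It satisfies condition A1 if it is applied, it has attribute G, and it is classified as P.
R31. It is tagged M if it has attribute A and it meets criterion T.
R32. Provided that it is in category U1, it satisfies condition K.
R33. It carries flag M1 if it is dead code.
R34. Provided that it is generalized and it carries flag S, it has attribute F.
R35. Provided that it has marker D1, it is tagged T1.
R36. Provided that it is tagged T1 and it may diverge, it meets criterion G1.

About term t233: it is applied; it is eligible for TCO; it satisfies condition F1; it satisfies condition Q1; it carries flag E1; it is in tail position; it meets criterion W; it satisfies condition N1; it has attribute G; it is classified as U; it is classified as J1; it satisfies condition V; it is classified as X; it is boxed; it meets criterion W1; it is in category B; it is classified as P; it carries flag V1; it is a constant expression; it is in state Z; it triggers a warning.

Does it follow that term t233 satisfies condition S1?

Forward chaining from the given facts derives: carries flag S, has attribute H, satisfies condition C1, has a free type variable, may diverge, carries flag E, has attribute K1, is inlined, is pure, is in category U1, satisfies condition A1, satisfies condition K, meets criterion T, has attribute C, meets criterion P1, is rejected, is a lambda, has marker D1, is tagged T1, meets criterion G1.
The only rule concluding "it satisfies condition S1" is R29, which needs "it has marker X1"; that is never established.

No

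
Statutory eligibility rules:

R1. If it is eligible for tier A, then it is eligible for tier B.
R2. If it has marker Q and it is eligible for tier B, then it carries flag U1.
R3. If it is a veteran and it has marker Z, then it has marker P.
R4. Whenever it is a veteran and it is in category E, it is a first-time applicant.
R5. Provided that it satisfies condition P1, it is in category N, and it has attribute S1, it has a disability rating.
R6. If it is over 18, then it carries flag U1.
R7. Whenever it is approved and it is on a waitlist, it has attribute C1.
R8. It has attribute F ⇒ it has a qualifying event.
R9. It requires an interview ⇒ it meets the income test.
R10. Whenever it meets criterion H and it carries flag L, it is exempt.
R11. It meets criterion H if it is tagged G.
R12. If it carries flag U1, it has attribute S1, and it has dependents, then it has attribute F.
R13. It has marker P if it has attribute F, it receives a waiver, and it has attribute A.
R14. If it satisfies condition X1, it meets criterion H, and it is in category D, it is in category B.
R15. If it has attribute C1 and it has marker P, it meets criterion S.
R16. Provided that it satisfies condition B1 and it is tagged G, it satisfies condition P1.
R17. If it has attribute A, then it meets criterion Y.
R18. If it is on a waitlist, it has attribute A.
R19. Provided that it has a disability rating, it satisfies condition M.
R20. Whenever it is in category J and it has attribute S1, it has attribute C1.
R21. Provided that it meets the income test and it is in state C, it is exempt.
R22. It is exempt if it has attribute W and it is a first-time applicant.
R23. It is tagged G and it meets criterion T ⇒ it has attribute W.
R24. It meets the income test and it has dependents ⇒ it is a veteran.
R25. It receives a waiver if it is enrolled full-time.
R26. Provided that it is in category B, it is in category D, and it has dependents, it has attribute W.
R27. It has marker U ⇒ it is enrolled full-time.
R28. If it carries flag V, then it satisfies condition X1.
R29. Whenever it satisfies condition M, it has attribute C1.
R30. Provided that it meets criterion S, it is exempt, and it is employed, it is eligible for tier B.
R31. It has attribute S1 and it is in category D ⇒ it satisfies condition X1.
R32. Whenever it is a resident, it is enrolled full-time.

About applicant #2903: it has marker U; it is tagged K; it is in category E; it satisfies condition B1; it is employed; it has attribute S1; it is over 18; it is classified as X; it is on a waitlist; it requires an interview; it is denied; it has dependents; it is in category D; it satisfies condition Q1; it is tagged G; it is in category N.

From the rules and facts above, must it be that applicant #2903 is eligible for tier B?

By R6 (it is over 18): it carries flag U1.
By R9 (it requires an interview): it meets the income test.
By R11 (it is tagged G): it meets criterion H.
By R12 (it carries flag U1, it has attribute S1, it has dependents): it has attribute F.
By R16 (it satisfies condition B1, it is tagged G): it satisfies condition P1.
By R18 (it is on a waitlist): it has attribute A.
By R24 (it meets the income test, it has dependents): it is a veteran.
By R27 (it has marker U): it is enrolled full-time.
By R31 (it has attribute S1, it is in category D): it satisfies condition X1.
By R4 (it is a veteran, it is in category E): it is a first-time applicant.
By R5 (it satisfies condition P1, it is in category N, it has attribute S1): it has a disability rating.
By R14 (it satisfies condition X1, it meets criterion H, it is in category D): it is in category B.
By R19 (it has a disability rating): it satisfies condition M.
By R25 (it is enrolled full-time): it receives a waiver.
By R26 (it is in category B, it is in category D, it has dependents): it has attribute W.
By R29 (it satisfies condition M): it has attribute C1.
By R13 (it has attribute F, it receives a waiver, it has attribute A): it has marker P.
By R15 (it has attribute C1, it has marker P): it meets criterion S.
By R22 (it has attribute W, it is a first-time applicant): it is exempt.
By R30 (it meets criterion S, it is exempt, it is employed): it is eligible for tier B.

Yes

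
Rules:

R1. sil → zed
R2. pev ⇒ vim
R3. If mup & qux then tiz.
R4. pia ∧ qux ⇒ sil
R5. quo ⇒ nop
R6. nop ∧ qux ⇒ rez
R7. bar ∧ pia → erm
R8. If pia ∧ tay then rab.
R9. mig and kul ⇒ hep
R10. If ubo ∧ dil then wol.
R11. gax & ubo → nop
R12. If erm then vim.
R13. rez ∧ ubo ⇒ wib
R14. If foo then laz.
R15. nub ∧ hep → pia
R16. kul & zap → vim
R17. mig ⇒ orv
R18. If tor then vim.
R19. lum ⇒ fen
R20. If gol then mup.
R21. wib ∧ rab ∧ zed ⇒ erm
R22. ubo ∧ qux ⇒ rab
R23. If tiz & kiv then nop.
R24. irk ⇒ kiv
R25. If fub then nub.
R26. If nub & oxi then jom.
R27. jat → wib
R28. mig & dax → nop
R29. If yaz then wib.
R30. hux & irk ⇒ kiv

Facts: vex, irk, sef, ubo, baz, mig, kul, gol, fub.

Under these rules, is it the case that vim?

No

Forward chaining from the given facts derives: hep, orv, mup, kiv, nub, pia.
Rules concluding vim: R2 needs pev; R12 needs erm; R16 needs zap; R18 needs tor — none of these are established.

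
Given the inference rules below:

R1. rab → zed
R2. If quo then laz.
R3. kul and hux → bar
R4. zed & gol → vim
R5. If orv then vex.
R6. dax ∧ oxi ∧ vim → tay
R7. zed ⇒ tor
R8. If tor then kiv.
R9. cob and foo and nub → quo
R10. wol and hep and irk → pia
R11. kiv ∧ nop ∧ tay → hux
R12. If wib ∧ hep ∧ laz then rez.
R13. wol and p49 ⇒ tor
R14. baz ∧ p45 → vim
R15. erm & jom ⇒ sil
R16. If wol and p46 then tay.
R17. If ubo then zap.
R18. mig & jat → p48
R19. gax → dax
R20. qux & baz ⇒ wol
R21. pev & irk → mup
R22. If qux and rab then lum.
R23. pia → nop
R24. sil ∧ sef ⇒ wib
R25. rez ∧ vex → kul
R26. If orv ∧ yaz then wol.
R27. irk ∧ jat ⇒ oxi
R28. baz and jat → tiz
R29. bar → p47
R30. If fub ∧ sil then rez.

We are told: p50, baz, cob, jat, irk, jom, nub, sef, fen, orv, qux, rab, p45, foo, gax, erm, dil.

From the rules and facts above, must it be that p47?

No

Forward chaining from the given facts derives: zed, vex, tor, kiv, quo, vim, sil, dax, wol, lum, wib, oxi, tiz, laz, tay.
The only rule concluding p47 is R29, which needs bar; that is never established.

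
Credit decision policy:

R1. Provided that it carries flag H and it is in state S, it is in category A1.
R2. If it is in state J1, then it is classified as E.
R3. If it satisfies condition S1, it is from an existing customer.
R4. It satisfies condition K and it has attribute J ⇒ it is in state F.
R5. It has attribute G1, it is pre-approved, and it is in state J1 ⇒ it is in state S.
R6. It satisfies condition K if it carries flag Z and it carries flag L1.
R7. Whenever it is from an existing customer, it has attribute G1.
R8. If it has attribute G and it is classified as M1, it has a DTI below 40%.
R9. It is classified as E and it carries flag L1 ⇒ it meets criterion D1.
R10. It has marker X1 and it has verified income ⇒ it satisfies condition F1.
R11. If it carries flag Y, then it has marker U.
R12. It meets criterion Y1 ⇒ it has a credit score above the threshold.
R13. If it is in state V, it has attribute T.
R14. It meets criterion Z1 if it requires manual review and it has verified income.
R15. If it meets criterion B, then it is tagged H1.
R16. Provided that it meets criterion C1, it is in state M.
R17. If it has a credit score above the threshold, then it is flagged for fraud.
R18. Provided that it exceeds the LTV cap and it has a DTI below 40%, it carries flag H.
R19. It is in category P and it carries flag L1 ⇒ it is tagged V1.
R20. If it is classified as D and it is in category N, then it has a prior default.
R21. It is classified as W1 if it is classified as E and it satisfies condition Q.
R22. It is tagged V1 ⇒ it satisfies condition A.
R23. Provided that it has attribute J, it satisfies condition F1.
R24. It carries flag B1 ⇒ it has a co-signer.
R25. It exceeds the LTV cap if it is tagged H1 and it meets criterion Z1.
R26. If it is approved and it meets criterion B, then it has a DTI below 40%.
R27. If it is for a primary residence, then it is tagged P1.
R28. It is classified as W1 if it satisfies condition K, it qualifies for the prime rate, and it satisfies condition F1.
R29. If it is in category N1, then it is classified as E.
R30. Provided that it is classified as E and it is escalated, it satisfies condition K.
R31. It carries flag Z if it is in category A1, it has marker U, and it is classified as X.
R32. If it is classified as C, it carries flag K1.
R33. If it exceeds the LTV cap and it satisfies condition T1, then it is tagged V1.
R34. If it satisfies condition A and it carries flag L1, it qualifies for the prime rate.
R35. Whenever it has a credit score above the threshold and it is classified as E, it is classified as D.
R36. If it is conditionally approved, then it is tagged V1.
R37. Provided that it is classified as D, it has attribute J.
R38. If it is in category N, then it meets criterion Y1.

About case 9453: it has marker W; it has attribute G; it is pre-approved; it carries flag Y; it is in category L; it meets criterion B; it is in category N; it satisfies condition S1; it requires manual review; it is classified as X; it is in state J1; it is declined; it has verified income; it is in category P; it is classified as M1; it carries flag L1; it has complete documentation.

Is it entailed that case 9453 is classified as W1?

By R2 (it is in state J1): it is classified as E.
By R3 (it satisfies condition S1): it is from an existing customer.
By R7 (it is from an existing customer): it has attribute G1.
By R8 (it has attribute G, it is classified as M1): it has a DTI below 40%.
By R11 (it carries flag Y): it has marker U.
By R14 (it requires manual review, it has verified income): it meets criterion Z1.
By R15 (it meets criterion B): it is tagged H1.
By R19 (it is in category P, it carries flag L1): it is tagged V1.
By R22 (it is tagged V1): it satisfies condition A.
By R25 (it is tagged H1, it meets criterion Z1): it exceeds the LTV cap.
By R34 (it satisfies condition A, it carries flag L1): it qualifies for the prime rate.
By R38 (it is in category N): it meets criterion Y1.
By R5 (it has attribute G1, it is pre-approved, it is in state J1): it is in state S.
By R12 (it meets criterion Y1): it has a credit score above the threshold.
By R18 (it exceeds the LTV cap, it has a DTI below 40%): it carries flag H.
By R35 (it has a credit score above the threshold, it is classified as E): it is classified as D.
By R37 (it is classified as D): it has attribute J.
By R1 (it carries flag H, it is in state S): it is in category A1.
By R23 (it has attribute J): it satisfies condition F1.
By R31 (it is in category A1, it has marker U, it is classified as X): it carries flag Z.
By R6 (it carries flag Z, it carries flag L1): it satisfies condition K.
By R28 (it satisfies condition K, it qualifies for the prime rate, it satisfies condition F1): it is classified as W1.

Yes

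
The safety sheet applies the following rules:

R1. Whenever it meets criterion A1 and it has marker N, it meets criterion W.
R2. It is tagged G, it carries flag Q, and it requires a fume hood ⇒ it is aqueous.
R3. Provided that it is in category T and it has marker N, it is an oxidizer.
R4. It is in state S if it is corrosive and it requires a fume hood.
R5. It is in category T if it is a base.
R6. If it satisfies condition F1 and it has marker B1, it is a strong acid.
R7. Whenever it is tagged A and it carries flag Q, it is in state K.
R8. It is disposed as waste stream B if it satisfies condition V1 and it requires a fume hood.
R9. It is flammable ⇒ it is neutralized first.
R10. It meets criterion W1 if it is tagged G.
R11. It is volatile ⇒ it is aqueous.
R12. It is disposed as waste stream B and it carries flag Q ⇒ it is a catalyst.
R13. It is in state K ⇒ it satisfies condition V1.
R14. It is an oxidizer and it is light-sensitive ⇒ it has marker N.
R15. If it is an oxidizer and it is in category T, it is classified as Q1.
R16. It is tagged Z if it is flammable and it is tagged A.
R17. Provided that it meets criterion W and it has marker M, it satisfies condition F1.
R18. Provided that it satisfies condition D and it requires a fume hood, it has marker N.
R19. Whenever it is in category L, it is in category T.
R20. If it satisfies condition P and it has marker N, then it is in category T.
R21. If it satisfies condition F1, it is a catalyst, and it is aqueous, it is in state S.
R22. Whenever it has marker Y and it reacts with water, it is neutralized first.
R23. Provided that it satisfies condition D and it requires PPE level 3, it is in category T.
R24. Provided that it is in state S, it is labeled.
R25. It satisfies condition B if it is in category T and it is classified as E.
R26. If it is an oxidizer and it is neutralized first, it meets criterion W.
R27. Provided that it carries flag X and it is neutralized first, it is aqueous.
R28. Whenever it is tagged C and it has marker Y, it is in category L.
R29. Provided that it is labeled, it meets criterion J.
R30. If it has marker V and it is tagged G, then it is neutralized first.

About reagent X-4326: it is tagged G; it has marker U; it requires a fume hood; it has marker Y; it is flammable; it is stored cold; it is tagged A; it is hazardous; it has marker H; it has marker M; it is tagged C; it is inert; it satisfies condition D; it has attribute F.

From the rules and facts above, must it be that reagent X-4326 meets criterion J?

No

Forward chaining from the given facts derives: is neutralized first, meets criterion W1, is tagged Z, has marker N, is in category L, is in category T, is an oxidizer, is classified as Q1, meets criterion W, satisfies condition F1.
The only rule concluding "it meets criterion J" is R29, which needs "it is labeled"; that is never established.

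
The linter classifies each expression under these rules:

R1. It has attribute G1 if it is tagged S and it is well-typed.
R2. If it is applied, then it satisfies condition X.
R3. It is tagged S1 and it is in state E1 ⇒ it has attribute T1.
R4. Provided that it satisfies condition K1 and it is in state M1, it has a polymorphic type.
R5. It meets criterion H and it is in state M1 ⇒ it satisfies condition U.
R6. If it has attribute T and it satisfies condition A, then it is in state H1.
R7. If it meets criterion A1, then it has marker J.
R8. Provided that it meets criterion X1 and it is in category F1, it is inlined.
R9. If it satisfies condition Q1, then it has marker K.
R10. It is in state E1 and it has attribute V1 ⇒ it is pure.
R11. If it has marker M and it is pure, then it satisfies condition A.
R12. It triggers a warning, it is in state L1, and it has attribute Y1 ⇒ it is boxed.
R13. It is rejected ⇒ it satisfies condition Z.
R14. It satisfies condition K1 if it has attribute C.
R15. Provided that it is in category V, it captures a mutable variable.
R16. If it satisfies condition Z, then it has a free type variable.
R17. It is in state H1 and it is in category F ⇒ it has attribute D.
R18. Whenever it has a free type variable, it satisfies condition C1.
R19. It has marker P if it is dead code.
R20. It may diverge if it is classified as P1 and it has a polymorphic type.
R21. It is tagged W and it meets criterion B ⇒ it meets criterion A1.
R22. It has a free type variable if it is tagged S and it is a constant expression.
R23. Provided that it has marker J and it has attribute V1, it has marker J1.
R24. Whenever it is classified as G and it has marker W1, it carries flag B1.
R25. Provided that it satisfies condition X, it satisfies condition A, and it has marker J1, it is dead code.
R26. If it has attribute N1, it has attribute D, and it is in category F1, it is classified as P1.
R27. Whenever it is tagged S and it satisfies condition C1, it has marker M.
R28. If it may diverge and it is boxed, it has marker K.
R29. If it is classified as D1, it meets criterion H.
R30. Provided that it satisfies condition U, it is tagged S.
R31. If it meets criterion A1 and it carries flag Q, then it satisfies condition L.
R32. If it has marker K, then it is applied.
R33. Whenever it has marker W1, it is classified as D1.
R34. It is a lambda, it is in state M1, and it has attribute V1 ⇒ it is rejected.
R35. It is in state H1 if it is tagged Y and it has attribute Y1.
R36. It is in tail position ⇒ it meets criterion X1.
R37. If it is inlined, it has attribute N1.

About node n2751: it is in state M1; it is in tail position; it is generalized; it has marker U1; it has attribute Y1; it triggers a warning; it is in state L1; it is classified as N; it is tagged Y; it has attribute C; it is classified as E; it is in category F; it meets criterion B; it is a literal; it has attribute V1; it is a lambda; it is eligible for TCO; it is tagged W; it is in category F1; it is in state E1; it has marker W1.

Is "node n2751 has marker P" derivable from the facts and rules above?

Yes

By R10 (it is in state E1, it has attribute V1): it is pure.
By R12 (it triggers a warning, it is in state L1, it has attribute Y1): it is boxed.
By R14 (it has attribute C): it satisfies condition K1.
By R21 (it is tagged W, it meets criterion B): it meets criterion A1.
By R33 (it has marker W1): it is classified as D1.
By R34 (it is a lambda, it is in state M1, it has attribute V1): it is rejected.
By R35 (it is tagged Y, it has attribute Y1): it is in state H1.
By R36 (it is in tail position): it meets criterion X1.
By R4 (it satisfies condition K1, it is in state M1): it has a polymorphic type.
By R7 (it meets criterion A1): it has marker J.
By R8 (it meets criterion X1, it is in category F1): it is inlined.
By R13 (it is rejected): it satisfies condition Z.
By R16 (it satisfies condition Z): it has a free type variable.
By R17 (it is in state H1, it is in category F): it has attribute D.
By R18 (it has a free type variable): it satisfies condition C1.
By R23 (it has marker J, it has attribute V1): it has marker J1.
By R29 (it is classified as D1): it meets criterion H.
By R37 (it is inlined): it has attribute N1.
By R5 (it meets criterion H, it is in state M1): it satisfies condition U.
By R26 (it has attribute N1, it has attribute D, it is in category F1): it is classified as P1.
By R30 (it satisfies condition U): it is tagged S.
By R20 (it is classified as P1, it has a polymorphic type): it may diverge.
By R27 (it is tagged S, it satisfies condition C1): it has marker M.
By R28 (it may diverge, it is boxed): it has marker K.
By R32 (it has marker K): it is applied.
By R2 (it is applied): it satisfies condition X.
By R11 (it has marker M, it is pure): it satisfies condition A.
By R25 (it satisfies condition X, it satisfies condition A, it has marker J1): it is dead code.
By R19 (it is dead code): it has marker P.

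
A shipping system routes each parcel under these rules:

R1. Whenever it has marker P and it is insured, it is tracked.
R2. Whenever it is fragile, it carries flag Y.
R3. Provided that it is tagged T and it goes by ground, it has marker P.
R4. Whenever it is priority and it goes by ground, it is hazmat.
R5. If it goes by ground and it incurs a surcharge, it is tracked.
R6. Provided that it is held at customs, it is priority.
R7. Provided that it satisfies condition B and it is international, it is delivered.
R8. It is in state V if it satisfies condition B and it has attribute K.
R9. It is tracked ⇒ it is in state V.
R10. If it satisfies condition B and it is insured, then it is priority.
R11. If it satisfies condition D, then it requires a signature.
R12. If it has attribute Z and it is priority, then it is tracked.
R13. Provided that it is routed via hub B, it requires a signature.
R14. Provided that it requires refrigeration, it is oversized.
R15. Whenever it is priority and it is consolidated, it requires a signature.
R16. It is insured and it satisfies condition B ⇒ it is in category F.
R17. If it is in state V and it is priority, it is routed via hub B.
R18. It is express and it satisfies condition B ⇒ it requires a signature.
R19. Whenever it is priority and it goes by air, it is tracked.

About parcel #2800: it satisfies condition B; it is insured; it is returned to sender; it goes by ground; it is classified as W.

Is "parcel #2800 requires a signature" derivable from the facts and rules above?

No

Forward chaining from the given facts derives: is priority, is in category F, is hazmat.
Rules concluding "it requires a signature": R11 needs "it satisfies condition D"; R13 needs "it is routed via hub B"; R15 needs "it is consolidated"; R18 needs "it is express" — none of these are established.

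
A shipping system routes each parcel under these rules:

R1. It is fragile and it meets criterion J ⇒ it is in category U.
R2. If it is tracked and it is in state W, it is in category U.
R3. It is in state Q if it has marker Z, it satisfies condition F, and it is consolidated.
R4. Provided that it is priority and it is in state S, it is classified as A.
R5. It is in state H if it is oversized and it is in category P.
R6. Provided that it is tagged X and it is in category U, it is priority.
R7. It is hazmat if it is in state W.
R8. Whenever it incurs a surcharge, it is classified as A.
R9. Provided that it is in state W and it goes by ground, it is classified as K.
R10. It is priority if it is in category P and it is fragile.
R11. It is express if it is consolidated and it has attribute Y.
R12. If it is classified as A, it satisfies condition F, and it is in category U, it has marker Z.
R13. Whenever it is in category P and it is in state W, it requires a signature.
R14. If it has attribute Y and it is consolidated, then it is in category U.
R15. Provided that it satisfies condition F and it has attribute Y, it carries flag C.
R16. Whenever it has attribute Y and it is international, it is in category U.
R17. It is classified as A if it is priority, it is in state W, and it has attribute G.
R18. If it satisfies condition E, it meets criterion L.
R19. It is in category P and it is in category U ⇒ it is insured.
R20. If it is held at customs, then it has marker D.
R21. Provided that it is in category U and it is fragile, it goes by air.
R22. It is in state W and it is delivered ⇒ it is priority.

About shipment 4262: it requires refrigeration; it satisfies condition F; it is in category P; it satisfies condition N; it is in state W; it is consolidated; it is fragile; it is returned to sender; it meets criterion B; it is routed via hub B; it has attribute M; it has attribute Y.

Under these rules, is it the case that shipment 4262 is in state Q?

Forward chaining from the given facts derives: is hazmat, is priority, is express, requires a signature, is in category U, carries flag C, is insured, goes by air.
The only rule concluding "it is in state Q" is R3, which needs "it has marker Z"; that is never established.

No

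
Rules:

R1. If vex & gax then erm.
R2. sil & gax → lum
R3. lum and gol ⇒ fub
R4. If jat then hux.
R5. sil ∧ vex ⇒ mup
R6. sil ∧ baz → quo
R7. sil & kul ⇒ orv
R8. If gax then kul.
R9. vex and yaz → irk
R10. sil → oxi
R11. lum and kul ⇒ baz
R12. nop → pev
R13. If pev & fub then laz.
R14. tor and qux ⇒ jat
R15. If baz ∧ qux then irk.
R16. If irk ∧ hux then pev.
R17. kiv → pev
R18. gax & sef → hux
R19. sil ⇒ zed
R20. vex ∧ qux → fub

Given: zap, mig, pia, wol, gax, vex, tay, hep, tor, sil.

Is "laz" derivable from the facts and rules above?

No

Forward chaining from the given facts derives: erm, lum, mup, kul, oxi, baz, zed, quo, orv.
The only rule concluding laz is R13, which needs pev; that is never established.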